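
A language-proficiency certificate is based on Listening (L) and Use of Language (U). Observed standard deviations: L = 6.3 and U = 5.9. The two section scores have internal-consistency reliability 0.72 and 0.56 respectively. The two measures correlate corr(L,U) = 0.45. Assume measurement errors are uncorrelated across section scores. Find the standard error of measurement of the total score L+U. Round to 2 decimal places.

Var(total) = 74.5 + 33.453 = 107.953.
True-score variance = 48.0704 + 33.453 = 81.5234, so reliability = 0.7552.
Error variance = 107.953 − 81.5234 = 26.4296; SEM = √26.4296 = 5.14.

5.14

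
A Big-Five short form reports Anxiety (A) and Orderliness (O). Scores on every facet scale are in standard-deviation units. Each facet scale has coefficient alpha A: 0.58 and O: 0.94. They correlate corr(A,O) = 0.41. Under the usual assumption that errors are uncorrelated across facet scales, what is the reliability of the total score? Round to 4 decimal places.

0.8298

Var(A+O) = 2 + 2·[0.41] = 2 + 0.82 = 2.82.
Because errors are independent across components, Cov(Tᵢ,Tⱼ) = Cov(Xᵢ,Xⱼ); the off-diagonal part of the true-score variance is the same as above.
True-score variance = [0.58 + 0.94] + 0.82 = 1.52 + 0.82 = 2.34.
Reliability = 2.34 / 2.82 = 0.8298.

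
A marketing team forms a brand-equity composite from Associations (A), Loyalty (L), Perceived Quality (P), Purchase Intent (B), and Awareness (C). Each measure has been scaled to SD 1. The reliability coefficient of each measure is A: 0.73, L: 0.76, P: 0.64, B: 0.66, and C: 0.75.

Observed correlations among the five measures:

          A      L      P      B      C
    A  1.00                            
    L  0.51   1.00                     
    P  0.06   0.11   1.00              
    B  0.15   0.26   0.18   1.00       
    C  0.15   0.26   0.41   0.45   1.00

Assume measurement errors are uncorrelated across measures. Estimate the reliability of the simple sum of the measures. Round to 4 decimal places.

Var(A+L+P+B+C) = 5 + 2·[0.51 + 0.06 + 0.15 + 0.15 + 0.11 + 0.26 + 0.26 + 0.18 + 0.41 + 0.45] = 5 + 5.08 = 10.08.
Because errors are independent across components, Cov(Tᵢ,Tⱼ) = Cov(Xᵢ,Xⱼ); the off-diagonal part of the true-score variance is the same as above.
True-score variance = [0.73 + 0.76 + 0.64 + 0.66 + 0.75] + 5.08 = 3.54 + 5.08 = 8.62.
Reliability = 8.62 / 10.08 = 0.8552.

0.8552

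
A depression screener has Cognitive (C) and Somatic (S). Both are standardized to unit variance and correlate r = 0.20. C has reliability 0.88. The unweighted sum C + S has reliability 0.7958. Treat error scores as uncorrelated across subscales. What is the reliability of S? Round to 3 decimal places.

Var(C+S) = 2 + 2·0.20 = 2.400.
True-score variance = ρ_C + ρ_S + 2·0.20, so 0.7958 = (0.88 + ρ_S + 0.40) / 2.400.
ρ_S = 0.7958·2.400 − 0.88 − 0.40 = 0.630.

0.630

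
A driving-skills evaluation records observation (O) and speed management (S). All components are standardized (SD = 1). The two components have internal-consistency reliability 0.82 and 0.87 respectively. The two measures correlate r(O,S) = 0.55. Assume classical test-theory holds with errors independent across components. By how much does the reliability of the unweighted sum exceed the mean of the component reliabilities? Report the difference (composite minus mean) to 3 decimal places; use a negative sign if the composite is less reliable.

0.055

Var(sum) = 2 + 1.1 = 3.1; true-score variance = 1.69 + 1.1 = 2.79; composite reliability = 0.9000.
Mean component reliability = 0.8450.
Difference = 0.9000 − 0.8450 = 0.055.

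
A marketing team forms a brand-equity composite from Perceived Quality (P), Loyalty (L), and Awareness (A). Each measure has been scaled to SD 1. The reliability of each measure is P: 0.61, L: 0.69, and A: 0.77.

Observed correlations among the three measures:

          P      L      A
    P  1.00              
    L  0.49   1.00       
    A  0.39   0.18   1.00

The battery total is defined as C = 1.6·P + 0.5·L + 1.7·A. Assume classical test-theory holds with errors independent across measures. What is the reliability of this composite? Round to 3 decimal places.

0.805

Var(C) = 1.6² + 0.5² + 1.7² + 2·[0.8·0.49 + 2.72·0.39 + 0.85·0.18] = 5.7 + 3.2116 = 8.9116.
Because errors are independent across components, Cov(Tᵢ,Tⱼ) = Cov(Xᵢ,Xⱼ); the off-diagonal part of the true-score variance is the same as above.
True-score variance = [1.6²·0.61 + 0.5²·0.69 + 1.7²·0.77] + 3.2116 = 3.9594 + 3.2116 = 7.171.
Reliability = 7.171 / 8.9116 = 0.805.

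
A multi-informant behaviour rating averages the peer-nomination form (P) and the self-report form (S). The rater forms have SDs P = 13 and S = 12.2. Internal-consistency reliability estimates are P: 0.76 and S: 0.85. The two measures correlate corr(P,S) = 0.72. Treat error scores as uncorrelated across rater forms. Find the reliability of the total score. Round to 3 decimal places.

Var(P+S) = 13² + 12.2² + 2·[13·12.2·0.72] = 317.84 + 228.384 = 546.224.
With uncorrelated errors the cross-covariances are all true-score covariance, so they carry over unchanged; only the diagonal terms shrink to ρᵢσᵢ².
True-score variance = [13²·0.76 + 12.2²·0.85] + 228.384 = 254.954 + 228.384 = 483.338.
Reliability = 483.338 / 546.224 = 0.885.

0.885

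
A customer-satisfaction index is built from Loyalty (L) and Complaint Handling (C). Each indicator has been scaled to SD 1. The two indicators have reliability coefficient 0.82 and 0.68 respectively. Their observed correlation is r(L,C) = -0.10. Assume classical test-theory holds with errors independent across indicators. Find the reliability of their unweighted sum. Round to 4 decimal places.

0.7222

Var(L+C) = 2 + 2·[(-0.10)] = 2 − 0.2 = 1.8.
With uncorrelated errors the cross-covariances are all true-score covariance, so they carry over unchanged; only the diagonal terms shrink to ρᵢσᵢ².
True-score variance = [0.82 + 0.68] − 0.2 = 1.5 − 0.2 = 1.3.
Reliability = 1.3 / 1.8 = 0.7222.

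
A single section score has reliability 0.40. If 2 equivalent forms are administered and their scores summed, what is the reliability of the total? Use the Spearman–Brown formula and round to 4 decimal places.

ρ_k = kρ / (1 + (k−1)ρ) = 2·0.40 / (1 + 1·0.40) = 0.800 / 1.400 = 0.5714.

0.5714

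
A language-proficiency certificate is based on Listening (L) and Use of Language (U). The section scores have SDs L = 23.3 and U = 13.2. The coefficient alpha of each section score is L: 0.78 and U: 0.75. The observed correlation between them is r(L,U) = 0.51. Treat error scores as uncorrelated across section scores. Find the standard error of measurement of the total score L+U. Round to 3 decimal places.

12.767

Var(total) = 717.13 + 313.711 = 1030.84.
True-score variance = 554.134 + 313.711 = 867.845, so reliability = 0.8419.
Error variance = 1030.84 − 867.845 = 162.996; SEM = √162.996 = 12.767.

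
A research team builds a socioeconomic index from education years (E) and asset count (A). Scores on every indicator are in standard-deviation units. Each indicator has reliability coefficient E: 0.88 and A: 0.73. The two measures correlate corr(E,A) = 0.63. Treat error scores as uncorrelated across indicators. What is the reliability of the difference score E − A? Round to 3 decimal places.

Var(E−A) = 1 + 1 − 2·0.63 = 2 − 1.26 = 0.74.
With uncorrelated errors the cross-covariances are all true-score covariance, so they carry over unchanged; only the diagonal terms shrink to ρᵢσᵢ².
True-score variance = [0.88 + 0.73] − 1.26 = 1.61 − 1.26 = 0.35.
Reliability = 0.35 / 0.74 = 0.473.

0.473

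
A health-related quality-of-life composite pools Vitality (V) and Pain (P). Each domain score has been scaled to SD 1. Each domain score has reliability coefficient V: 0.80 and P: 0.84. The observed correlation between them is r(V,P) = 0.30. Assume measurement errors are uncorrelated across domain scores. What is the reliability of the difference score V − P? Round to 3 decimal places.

0.743

Var(V−P) = 1 + 1 − 2·0.30 = 2 − 0.6 = 1.4.
With uncorrelated errors the cross-covariances are all true-score covariance, so they carry over unchanged; only the diagonal terms shrink to ρᵢσᵢ².
True-score variance = [0.80 + 0.84] − 0.6 = 1.64 − 0.6 = 1.04.
Reliability = 1.04 / 1.4 = 0.743.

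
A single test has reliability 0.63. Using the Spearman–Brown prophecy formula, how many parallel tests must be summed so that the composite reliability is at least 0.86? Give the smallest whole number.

4

k ≥ ρ*(1−ρ₁)/(ρ₁(1−ρ*)) = 0.86·0.37 / (0.63·0.14) = 3.608.
Smallest integer k = 4.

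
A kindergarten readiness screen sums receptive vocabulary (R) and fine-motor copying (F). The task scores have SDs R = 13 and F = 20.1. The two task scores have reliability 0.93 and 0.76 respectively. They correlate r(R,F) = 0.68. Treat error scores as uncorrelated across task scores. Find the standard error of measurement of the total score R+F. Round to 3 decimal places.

Var(total) = 573.01 + 355.368 = 928.378.
True-score variance = 464.218 + 355.368 = 819.586, so reliability = 0.8828.
Error variance = 928.378 − 819.586 = 108.792; SEM = √108.792 = 10.430.

10.430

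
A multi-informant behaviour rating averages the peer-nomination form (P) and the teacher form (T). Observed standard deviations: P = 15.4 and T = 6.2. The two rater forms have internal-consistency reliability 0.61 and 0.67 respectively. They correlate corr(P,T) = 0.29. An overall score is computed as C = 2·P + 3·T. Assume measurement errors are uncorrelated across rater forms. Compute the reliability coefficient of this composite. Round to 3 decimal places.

Var(C) = 2²·15.4² + 3²·6.2² + 2·[6·15.4·6.2·0.29] = 1294.6 + 332.27 = 1626.87.
With uncorrelated errors the cross-covariances are all true-score covariance, so they carry over unchanged; only the diagonal terms shrink to ρᵢσᵢ².
True-score variance = [2²·15.4²·0.61 + 3²·6.2²·0.67] + 332.27 = 810.464 + 332.27 = 1142.73.
Reliability = 1142.73 / 1626.87 = 0.702.

0.702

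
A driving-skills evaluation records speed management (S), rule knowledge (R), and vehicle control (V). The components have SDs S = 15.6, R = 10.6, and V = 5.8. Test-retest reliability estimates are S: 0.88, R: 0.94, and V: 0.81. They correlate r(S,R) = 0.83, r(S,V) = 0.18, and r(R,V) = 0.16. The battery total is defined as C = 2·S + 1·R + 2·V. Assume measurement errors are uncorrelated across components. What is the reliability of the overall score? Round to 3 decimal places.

0.923

Var(C) = 2²·15.6² + 10.6² + 2²·5.8² + 2·[2·15.6·10.6·0.83 + 4·15.6·5.8·0.18 + 2·10.6·5.8·0.16] = 1220.36 + 718.634 = 1938.99.
Under uncorrelated errors the observed covariances equal the true-score covariances, so only the own-variance terms attenuate.
True-score variance = [2²·15.6²·0.88 + 10.6²·0.94 + 2²·5.8²·0.81] + 718.634 = 1071.24 + 718.634 = 1789.87.
Reliability = 1789.87 / 1938.99 = 0.923.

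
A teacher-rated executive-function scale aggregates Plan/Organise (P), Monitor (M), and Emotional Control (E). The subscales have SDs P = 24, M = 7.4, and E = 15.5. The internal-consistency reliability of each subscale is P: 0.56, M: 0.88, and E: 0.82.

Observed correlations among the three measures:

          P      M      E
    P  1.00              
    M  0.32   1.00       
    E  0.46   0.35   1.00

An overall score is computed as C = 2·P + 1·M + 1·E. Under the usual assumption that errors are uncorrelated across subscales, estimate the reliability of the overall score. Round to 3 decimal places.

0.704

Var(C) = 2²·24² + 7.4² + 15.5² + 2·[2·24·7.4·0.32 + 2·24·15.5·0.46 + 7.4·15.5·0.35] = 2599.01 + 992.098 = 3591.11.
Because errors are independent across components, Cov(Tᵢ,Tⱼ) = Cov(Xᵢ,Xⱼ); the off-diagonal part of the true-score variance is the same as above.
True-score variance = [2²·24²·0.56 + 7.4²·0.88 + 15.5²·0.82] + 992.098 = 1535.43 + 992.098 = 2527.53.
Reliability = 2527.53 / 3591.11 = 0.704.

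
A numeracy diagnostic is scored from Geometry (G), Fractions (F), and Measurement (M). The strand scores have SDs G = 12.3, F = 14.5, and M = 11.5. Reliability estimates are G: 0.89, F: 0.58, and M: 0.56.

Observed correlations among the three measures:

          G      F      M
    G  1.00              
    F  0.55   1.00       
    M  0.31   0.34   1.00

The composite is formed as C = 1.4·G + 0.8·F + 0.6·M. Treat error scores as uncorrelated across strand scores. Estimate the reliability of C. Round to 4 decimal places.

Var(C) = 1.4²·12.3² + 0.8²·14.5² + 0.6²·11.5² + 2·[1.12·12.3·14.5·0.55 + 0.84·12.3·11.5·0.31 + 0.48·14.5·11.5·0.34] = 478.698 + 347.822 = 826.52.
Because errors are independent across components, Cov(Tᵢ,Tⱼ) = Cov(Xᵢ,Xⱼ); the off-diagonal part of the true-score variance is the same as above.
True-score variance = [1.4²·12.3²·0.89 + 0.8²·14.5²·0.58 + 0.6²·11.5²·0.56] + 347.822 = 368.617 + 347.822 = 716.438.
Reliability = 716.438 / 826.52 = 0.8668.

0.8668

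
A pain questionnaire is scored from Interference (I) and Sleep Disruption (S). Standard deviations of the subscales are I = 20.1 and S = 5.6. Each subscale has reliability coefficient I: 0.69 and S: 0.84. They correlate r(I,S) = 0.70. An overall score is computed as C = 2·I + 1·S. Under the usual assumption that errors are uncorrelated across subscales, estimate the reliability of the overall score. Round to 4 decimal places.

0.7422

Var(C) = 2²·20.1² + 5.6² + 2·[2·20.1·5.6·0.70] = 1647.4 + 315.168 = 1962.57.
With uncorrelated errors the cross-covariances are all true-score covariance, so they carry over unchanged; only the diagonal terms shrink to ρᵢσᵢ².
True-score variance = [2²·20.1²·0.69 + 5.6²·0.84] + 315.168 = 1141.41 + 315.168 = 1456.58.
Reliability = 1456.58 / 1962.57 = 0.7422.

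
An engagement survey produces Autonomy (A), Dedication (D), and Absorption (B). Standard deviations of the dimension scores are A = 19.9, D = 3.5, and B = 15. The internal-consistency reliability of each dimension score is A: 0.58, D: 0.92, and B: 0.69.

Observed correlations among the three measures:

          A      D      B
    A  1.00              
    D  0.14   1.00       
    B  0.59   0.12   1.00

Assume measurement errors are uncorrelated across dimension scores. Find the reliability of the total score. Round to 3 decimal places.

0.767

Var(A+D+B) = 19.9² + 3.5² + 15² + 2·[19.9·3.5·0.14 + 19.9·15·0.59 + 3.5·15·0.12] = 633.26 + 384.332 = 1017.59.
Because errors are independent across components, Cov(Tᵢ,Tⱼ) = Cov(Xᵢ,Xⱼ); the off-diagonal part of the true-score variance is the same as above.
True-score variance = [19.9²·0.58 + 3.5²·0.92 + 15²·0.69] + 384.332 = 396.206 + 384.332 = 780.538.
Reliability = 780.538 / 1017.59 = 0.767.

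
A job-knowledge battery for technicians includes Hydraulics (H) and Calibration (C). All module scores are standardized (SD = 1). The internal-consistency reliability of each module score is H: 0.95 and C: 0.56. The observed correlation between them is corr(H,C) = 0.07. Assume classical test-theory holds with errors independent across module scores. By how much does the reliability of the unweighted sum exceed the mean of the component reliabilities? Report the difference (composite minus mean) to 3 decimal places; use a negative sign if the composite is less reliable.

Var(sum) = 2 + 0.14 = 2.14; true-score variance = 1.51 + 0.14 = 1.65; composite reliability = 0.7710.
Mean component reliability = 0.7550.
Difference = 0.7710 − 0.7550 = 0.016.

0.016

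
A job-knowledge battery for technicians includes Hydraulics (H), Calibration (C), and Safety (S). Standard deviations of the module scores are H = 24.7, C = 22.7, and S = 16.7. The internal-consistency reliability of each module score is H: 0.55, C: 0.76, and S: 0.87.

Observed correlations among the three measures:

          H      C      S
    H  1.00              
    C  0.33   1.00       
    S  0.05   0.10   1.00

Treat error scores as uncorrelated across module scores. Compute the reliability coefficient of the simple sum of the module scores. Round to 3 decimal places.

0.770

Var(H+C+S) = 24.7² + 22.7² + 16.7² + 2·[24.7·22.7·0.33 + 24.7·16.7·0.05 + 22.7·16.7·0.10] = 1404.27 + 487.122 = 1891.39.
Because errors are independent across components, Cov(Tᵢ,Tⱼ) = Cov(Xᵢ,Xⱼ); the off-diagonal part of the true-score variance is the same as above.
True-score variance = [24.7²·0.55 + 22.7²·0.76 + 16.7²·0.87] + 487.122 = 969.804 + 487.122 = 1456.93.
Reliability = 1456.93 / 1891.39 = 0.770.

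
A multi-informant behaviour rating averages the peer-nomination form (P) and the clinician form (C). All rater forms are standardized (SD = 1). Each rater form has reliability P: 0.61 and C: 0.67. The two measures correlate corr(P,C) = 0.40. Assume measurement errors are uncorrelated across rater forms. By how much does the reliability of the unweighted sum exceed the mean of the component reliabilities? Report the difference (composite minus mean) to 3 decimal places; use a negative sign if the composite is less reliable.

Var(sum) = 2 + 0.8 = 2.8; true-score variance = 1.28 + 0.8 = 2.08; composite reliability = 0.7429.
Mean component reliability = 0.6400.
Difference = 0.7429 − 0.6400 = 0.103.

0.103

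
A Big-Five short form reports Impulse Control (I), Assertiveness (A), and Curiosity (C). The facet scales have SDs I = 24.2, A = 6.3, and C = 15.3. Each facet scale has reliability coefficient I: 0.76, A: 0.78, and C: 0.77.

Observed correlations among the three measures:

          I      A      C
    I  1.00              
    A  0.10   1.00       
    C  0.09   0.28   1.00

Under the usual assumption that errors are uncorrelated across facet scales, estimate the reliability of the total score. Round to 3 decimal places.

0.799

Var(I+A+C) = 24.2² + 6.3² + 15.3² + 2·[24.2·6.3·0.10 + 24.2·15.3·0.09 + 6.3·15.3·0.28] = 859.42 + 151.117 = 1010.54.
Because errors are independent across components, Cov(Tᵢ,Tⱼ) = Cov(Xᵢ,Xⱼ); the off-diagonal part of the true-score variance is the same as above.
True-score variance = [24.2²·0.76 + 6.3²·0.78 + 15.3²·0.77] + 151.117 = 656.294 + 151.117 = 807.411.
Reliability = 807.411 / 1010.54 = 0.799.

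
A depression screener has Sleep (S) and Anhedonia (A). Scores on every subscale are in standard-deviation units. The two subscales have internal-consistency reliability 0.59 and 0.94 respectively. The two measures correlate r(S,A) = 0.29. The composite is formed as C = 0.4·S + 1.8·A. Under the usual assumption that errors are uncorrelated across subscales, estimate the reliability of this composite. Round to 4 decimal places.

Var(C) = 0.4² + 1.8² + 2·[0.72·0.29] = 3.4 + 0.4176 = 3.8176.
Under uncorrelated errors the observed covariances equal the true-score covariances, so only the own-variance terms attenuate.
True-score variance = [0.4²·0.59 + 1.8²·0.94] + 0.4176 = 3.14 + 0.4176 = 3.5576.
Reliability = 3.5576 / 3.8176 = 0.9319.

0.9319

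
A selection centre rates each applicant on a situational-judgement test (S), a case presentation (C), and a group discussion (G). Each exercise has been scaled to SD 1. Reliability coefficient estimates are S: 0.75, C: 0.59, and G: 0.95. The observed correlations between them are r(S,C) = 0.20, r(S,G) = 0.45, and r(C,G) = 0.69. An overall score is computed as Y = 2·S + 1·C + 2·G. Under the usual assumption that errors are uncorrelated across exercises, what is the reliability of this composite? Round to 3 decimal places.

0.900

Var(Y) = 2² + 1 + 2² + 2·[2·0.20 + 4·0.45 + 2·0.69] = 9 + 7.16 = 16.16.
Under uncorrelated errors the observed covariances equal the true-score covariances, so only the own-variance terms attenuate.
True-score variance = [2²·0.75 + 0.59 + 2²·0.95] + 7.16 = 7.39 + 7.16 = 14.55.
Reliability = 14.55 / 16.16 = 0.900.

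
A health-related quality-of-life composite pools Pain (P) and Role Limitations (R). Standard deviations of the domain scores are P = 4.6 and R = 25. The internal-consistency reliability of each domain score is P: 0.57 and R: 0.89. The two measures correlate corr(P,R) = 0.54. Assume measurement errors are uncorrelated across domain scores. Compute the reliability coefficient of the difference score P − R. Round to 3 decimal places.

0.851

Var(P−R) = 4.6² + 25² − 2·4.6·25·0.54 = 646.16 − 124.2 = 521.96.
Under uncorrelated errors the observed covariances equal the true-score covariances, so only the own-variance terms attenuate.
True-score variance = [4.6²·0.57 + 25²·0.89] − 124.2 = 568.311 − 124.2 = 444.111.
Reliability = 444.111 / 521.96 = 0.851.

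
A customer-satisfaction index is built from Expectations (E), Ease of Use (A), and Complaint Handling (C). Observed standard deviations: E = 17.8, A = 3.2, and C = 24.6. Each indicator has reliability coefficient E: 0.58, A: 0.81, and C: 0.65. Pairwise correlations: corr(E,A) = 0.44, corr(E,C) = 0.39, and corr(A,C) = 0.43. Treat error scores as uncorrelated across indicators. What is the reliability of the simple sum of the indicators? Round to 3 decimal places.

Var(E+A+C) = 17.8² + 3.2² + 24.6² + 2·[17.8·3.2·0.44 + 17.8·24.6·0.39 + 3.2·24.6·0.43] = 932.24 + 459.37 = 1391.61.
Under uncorrelated errors the observed covariances equal the true-score covariances, so only the own-variance terms attenuate.
True-score variance = [17.8²·0.58 + 3.2²·0.81 + 24.6²·0.65] + 459.37 = 585.416 + 459.37 = 1044.79.
Reliability = 1044.79 / 1391.61 = 0.751.

0.751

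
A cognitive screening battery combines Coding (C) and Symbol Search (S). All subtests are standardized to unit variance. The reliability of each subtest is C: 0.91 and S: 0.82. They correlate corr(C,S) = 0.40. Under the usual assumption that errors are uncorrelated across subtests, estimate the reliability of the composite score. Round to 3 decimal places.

0.904

Var(C+S) = 2 + 2·[0.40] = 2 + 0.8 = 2.8.
Because errors are independent across components, Cov(Tᵢ,Tⱼ) = Cov(Xᵢ,Xⱼ); the off-diagonal part of the true-score variance is the same as above.
True-score variance = [0.91 + 0.82] + 0.8 = 1.73 + 0.8 = 2.53.
Reliability = 2.53 / 2.8 = 0.904.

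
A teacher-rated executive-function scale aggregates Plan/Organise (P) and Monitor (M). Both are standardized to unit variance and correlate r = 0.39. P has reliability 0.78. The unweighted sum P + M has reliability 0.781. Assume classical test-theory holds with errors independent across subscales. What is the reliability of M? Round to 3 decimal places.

Var(P+M) = 2 + 2·0.39 = 2.780.
True-score variance = ρ_P + ρ_M + 2·0.39, so 0.781 = (0.78 + ρ_M + 0.78) / 2.780.
ρ_M = 0.781·2.780 − 0.78 − 0.78 = 0.611.

0.611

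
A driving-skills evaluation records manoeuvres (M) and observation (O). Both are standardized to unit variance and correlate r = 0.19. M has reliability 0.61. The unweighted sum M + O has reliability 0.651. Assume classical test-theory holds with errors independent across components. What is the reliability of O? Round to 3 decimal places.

Var(M+O) = 2 + 2·0.19 = 2.380.
True-score variance = ρ_M + ρ_O + 2·0.19, so 0.651 = (0.61 + ρ_O + 0.38) / 2.380.
ρ_O = 0.651·2.380 − 0.61 − 0.38 = 0.559.

0.559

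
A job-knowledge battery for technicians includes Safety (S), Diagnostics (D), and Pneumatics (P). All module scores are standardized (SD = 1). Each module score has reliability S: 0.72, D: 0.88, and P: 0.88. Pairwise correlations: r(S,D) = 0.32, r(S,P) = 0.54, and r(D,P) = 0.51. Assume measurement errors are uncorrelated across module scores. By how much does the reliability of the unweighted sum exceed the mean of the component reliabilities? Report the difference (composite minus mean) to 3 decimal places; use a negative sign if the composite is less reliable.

0.083

Var(sum) = 3 + 2.74 = 5.74; true-score variance = 2.48 + 2.74 = 5.22; composite reliability = 0.9094.
Mean component reliability = 0.8267.
Difference = 0.9094 − 0.8267 = 0.083.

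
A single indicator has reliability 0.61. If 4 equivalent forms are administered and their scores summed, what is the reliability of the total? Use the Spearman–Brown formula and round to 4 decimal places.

0.8622

ρ_k = kρ / (1 + (k−1)ρ) = 4·0.61 / (1 + 3·0.61) = 2.440 / 2.830 = 0.8622.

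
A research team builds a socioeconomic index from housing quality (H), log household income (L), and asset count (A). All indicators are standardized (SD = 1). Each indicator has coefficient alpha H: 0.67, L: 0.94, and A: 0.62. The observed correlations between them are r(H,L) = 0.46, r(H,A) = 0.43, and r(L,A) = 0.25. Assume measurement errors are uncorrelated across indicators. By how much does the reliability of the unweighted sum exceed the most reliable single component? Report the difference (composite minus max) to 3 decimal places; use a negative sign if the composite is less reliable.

-0.086

Var(sum) = 3 + 2.28 = 5.28; true-score variance = 2.23 + 2.28 = 4.51; composite reliability = 0.8542.
Max component reliability = 0.9400.
Difference = 0.8542 − 0.9400 = -0.086.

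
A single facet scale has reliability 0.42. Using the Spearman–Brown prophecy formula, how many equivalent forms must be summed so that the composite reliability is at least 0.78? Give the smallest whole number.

k ≥ ρ*(1−ρ₁)/(ρ₁(1−ρ*)) = 0.78·0.58 / (0.42·0.22) = 4.896.
Smallest integer k = 5.

5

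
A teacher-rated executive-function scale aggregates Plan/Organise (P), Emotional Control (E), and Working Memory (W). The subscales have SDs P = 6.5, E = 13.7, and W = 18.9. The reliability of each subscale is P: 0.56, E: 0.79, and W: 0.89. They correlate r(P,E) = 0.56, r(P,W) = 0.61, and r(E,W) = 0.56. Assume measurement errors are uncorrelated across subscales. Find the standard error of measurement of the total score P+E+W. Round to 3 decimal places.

9.864

Var(total) = 587.15 + 539.615 = 1126.76.
True-score variance = 489.852 + 539.615 = 1029.47, so reliability = 0.9136.
Error variance = 1126.76 − 1029.47 = 97.298; SEM = √97.298 = 9.864.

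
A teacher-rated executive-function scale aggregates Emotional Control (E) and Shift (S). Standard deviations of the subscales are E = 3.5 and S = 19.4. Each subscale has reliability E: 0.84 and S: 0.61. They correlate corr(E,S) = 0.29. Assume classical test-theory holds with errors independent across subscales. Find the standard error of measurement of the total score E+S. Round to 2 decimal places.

12.20

Var(total) = 388.61 + 39.382 = 427.992.
True-score variance = 239.87 + 39.382 = 279.252, so reliability = 0.6525.
Error variance = 427.992 − 279.252 = 148.74; SEM = √148.74 = 12.20.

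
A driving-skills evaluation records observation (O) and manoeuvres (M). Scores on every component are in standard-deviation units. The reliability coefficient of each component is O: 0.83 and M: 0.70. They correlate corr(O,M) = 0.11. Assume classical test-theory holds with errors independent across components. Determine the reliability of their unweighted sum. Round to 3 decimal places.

Var(O+M) = 2 + 2·[0.11] = 2 + 0.22 = 2.22.
Under uncorrelated errors the observed covariances equal the true-score covariances, so only the own-variance terms attenuate.
True-score variance = [0.83 + 0.70] + 0.22 = 1.53 + 0.22 = 1.75.
Reliability = 1.75 / 2.22 = 0.788.

0.788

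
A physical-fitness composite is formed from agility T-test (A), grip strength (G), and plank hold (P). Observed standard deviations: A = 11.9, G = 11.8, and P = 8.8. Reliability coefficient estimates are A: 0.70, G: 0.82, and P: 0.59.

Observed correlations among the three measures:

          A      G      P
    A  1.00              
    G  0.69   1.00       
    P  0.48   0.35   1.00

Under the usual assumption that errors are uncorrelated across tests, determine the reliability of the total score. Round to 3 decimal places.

Var(A+G+P) = 11.9² + 11.8² + 8.8² + 2·[11.9·11.8·0.69 + 11.9·8.8·0.48 + 11.8·8.8·0.35] = 358.29 + 366.999 = 725.289.
Under uncorrelated errors the observed covariances equal the true-score covariances, so only the own-variance terms attenuate.
True-score variance = [11.9²·0.70 + 11.8²·0.82 + 8.8²·0.59] + 366.999 = 258.993 + 366.999 = 625.992.
Reliability = 625.992 / 725.289 = 0.863.

0.863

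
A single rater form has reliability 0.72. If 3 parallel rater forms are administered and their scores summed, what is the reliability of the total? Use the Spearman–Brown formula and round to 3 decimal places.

0.885

ρ_k = kρ / (1 + (k−1)ρ) = 3·0.72 / (1 + 2·0.72) = 2.160 / 2.440 = 0.885.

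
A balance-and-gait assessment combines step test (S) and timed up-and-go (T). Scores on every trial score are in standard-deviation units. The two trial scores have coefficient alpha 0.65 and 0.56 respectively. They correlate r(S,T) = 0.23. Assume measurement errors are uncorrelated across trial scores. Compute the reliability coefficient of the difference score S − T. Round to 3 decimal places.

Var(S−T) = 1 + 1 − 2·0.23 = 2 − 0.46 = 1.54.
Because errors are independent across components, Cov(Tᵢ,Tⱼ) = Cov(Xᵢ,Xⱼ); the off-diagonal part of the true-score variance is the same as above.
True-score variance = [0.65 + 0.56] − 0.46 = 1.21 − 0.46 = 0.75.
Reliability = 0.75 / 1.54 = 0.487.

0.487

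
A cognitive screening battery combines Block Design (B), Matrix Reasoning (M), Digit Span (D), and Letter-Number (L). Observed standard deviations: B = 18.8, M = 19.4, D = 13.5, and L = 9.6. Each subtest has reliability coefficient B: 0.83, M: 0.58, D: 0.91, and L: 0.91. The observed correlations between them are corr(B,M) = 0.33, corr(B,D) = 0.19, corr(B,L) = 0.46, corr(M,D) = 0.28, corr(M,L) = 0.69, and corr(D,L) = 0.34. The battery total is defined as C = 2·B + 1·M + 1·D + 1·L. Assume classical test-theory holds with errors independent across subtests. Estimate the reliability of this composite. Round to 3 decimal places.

0.881

Var(C) = 2²·18.8² + 19.4² + 13.5² + 9.6² + 2·[2·18.8·19.4·0.33 + 2·18.8·13.5·0.19 + 2·18.8·9.6·0.46 + 19.4·13.5·0.28 + 19.4·9.6·0.69 + 13.5·9.6·0.34] = 2064.53 + 1498.2 = 3562.73.
Under uncorrelated errors the observed covariances equal the true-score covariances, so only the own-variance terms attenuate.
True-score variance = [2²·18.8²·0.83 + 19.4²·0.58 + 13.5²·0.91 + 9.6²·0.91] + 1498.2 = 1641.42 + 1498.2 = 3139.63.
Reliability = 3139.63 / 3562.73 = 0.881.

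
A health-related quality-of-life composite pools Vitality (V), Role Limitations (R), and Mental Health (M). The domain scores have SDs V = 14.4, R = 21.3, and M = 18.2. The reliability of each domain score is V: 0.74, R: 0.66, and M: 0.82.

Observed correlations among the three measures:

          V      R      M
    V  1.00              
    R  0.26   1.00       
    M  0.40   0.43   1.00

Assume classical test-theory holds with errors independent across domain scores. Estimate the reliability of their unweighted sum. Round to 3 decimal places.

0.842

Var(V+R+M) = 14.4² + 21.3² + 18.2² + 2·[14.4·21.3·0.26 + 14.4·18.2·0.40 + 21.3·18.2·0.43] = 992.29 + 702.546 = 1694.84.
Under uncorrelated errors the observed covariances equal the true-score covariances, so only the own-variance terms attenuate.
True-score variance = [14.4²·0.74 + 21.3²·0.66 + 18.2²·0.82] + 702.546 = 724.499 + 702.546 = 1427.04.
Reliability = 1427.04 / 1694.84 = 0.842.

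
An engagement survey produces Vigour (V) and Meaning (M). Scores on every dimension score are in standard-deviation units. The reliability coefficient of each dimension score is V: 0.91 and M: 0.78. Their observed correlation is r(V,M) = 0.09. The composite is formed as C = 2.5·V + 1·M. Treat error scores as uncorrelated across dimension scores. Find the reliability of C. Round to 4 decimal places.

0.8984

Var(C) = 2.5² + 1 + 2·[2.5·0.09] = 7.25 + 0.45 = 7.7.
With uncorrelated errors the cross-covariances are all true-score covariance, so they carry over unchanged; only the diagonal terms shrink to ρᵢσᵢ².
True-score variance = [2.5²·0.91 + 0.78] + 0.45 = 6.4675 + 0.45 = 6.9175.
Reliability = 6.9175 / 7.7 = 0.8984.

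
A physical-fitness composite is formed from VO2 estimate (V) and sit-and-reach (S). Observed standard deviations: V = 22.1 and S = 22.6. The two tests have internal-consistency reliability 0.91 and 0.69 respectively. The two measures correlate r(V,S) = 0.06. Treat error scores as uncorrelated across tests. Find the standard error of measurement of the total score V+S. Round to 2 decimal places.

Var(total) = 999.17 + 59.9352 = 1059.11.
True-score variance = 796.878 + 59.9352 = 856.813, so reliability = 0.8090.
Error variance = 1059.11 − 856.813 = 202.292; SEM = √202.292 = 14.22.

14.22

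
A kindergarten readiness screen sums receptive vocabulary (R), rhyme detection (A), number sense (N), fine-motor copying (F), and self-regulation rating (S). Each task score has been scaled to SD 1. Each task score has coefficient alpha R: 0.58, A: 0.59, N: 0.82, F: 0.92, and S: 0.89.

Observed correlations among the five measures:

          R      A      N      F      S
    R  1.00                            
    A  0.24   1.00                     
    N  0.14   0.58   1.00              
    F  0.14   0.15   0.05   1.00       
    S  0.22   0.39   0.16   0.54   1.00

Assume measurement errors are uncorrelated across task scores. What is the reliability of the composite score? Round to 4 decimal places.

Var(R+A+N+F+S) = 5 + 2·[0.24 + 0.14 + 0.14 + 0.22 + 0.58 + 0.15 + 0.39 + 0.05 + 0.16 + 0.54] = 5 + 5.22 = 10.22.
Under uncorrelated errors the observed covariances equal the true-score covariances, so only the own-variance terms attenuate.
True-score variance = [0.58 + 0.59 + 0.82 + 0.92 + 0.89] + 5.22 = 3.8 + 5.22 = 9.02.
Reliability = 9.02 / 10.22 = 0.8826.

0.8826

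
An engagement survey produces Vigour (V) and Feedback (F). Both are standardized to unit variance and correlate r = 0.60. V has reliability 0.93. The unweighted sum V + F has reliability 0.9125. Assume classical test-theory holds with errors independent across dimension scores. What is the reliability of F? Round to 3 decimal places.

Var(V+F) = 2 + 2·0.60 = 3.200.
True-score variance = ρ_V + ρ_F + 2·0.60, so 0.9125 = (0.93 + ρ_F + 1.20) / 3.200.
ρ_F = 0.9125·3.200 − 0.93 − 1.20 = 0.790.

0.790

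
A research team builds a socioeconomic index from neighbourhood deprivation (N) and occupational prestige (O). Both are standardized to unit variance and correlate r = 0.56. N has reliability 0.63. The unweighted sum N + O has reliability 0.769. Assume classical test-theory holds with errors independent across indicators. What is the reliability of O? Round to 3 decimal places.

Var(N+O) = 2 + 2·0.56 = 3.120.
True-score variance = ρ_N + ρ_O + 2·0.56, so 0.769 = (0.63 + ρ_O + 1.12) / 3.120.
ρ_O = 0.769·3.120 − 0.63 − 1.12 = 0.649.

0.649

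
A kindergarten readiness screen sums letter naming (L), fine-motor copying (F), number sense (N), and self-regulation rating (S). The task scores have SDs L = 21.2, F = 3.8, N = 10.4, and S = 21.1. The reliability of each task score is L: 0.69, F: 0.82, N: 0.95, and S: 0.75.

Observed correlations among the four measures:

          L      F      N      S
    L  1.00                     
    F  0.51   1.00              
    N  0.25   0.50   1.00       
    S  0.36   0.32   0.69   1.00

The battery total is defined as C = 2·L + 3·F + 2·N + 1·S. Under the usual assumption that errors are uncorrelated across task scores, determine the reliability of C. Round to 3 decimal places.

0.867

Var(C) = 2²·21.2² + 3²·3.8² + 2²·10.4² + 21.1² + 2·[6·21.2·3.8·0.51 + 4·21.2·10.4·0.25 + 2·21.2·21.1·0.36 + 6·3.8·10.4·0.50 + 3·3.8·21.1·0.32 + 2·10.4·21.1·0.69] = 2805.57 + 2574.85 = 5380.42.
Because errors are independent across components, Cov(Tᵢ,Tⱼ) = Cov(Xᵢ,Xⱼ); the off-diagonal part of the true-score variance is the same as above.
True-score variance = [2²·21.2²·0.69 + 3²·3.8²·0.82 + 2²·10.4²·0.95 + 21.1²·0.75] + 2574.85 = 2091.94 + 2574.85 = 4666.79.
Reliability = 4666.79 / 5380.42 = 0.867.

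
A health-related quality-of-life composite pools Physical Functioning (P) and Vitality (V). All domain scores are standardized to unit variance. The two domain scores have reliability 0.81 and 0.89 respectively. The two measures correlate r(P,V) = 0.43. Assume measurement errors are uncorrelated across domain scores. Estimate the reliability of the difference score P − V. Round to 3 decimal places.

Var(P−V) = 1 + 1 − 2·0.43 = 2 − 0.86 = 1.14.
Under uncorrelated errors the observed covariances equal the true-score covariances, so only the own-variance terms attenuate.
True-score variance = [0.81 + 0.89] − 0.86 = 1.7 − 0.86 = 0.84.
Reliability = 0.84 / 1.14 = 0.737.

0.737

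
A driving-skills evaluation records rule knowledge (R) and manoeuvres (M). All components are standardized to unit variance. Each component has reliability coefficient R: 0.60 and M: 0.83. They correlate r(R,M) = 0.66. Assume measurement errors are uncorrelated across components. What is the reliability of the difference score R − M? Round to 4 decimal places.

Var(R−M) = 1 + 1 − 2·0.66 = 2 − 1.32 = 0.68.
With uncorrelated errors the cross-covariances are all true-score covariance, so they carry over unchanged; only the diagonal terms shrink to ρᵢσᵢ².
True-score variance = [0.60 + 0.83] − 1.32 = 1.43 − 1.32 = 0.11.
Reliability = 0.11 / 0.68 = 0.1618.

0.1618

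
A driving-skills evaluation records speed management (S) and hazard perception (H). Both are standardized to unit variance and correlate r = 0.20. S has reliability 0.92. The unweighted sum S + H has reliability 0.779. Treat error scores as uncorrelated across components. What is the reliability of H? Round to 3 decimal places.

Var(S+H) = 2 + 2·0.20 = 2.400.
True-score variance = ρ_S + ρ_H + 2·0.20, so 0.779 = (0.92 + ρ_H + 0.40) / 2.400.
ρ_H = 0.779·2.400 − 0.92 − 0.40 = 0.550.

0.550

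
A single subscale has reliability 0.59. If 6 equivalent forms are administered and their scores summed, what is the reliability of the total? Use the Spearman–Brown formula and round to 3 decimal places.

ρ_k = kρ / (1 + (k−1)ρ) = 6·0.59 / (1 + 5·0.59) = 3.540 / 3.950 = 0.896.

0.896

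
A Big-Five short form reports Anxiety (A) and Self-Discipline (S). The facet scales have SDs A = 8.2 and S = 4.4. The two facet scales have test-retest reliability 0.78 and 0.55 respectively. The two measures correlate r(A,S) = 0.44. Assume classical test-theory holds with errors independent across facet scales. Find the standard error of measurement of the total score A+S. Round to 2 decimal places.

4.85

Var(total) = 86.6 + 31.7504 = 118.35.
True-score variance = 63.0952 + 31.7504 = 94.8456, so reliability = 0.8014.
Error variance = 118.35 − 94.8456 = 23.5048; SEM = √23.5048 = 4.85.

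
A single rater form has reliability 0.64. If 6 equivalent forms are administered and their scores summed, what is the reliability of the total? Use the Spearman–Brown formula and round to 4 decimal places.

ρ_k = kρ / (1 + (k−1)ρ) = 6·0.64 / (1 + 5·0.64) = 3.840 / 4.200 = 0.9143.

0.9143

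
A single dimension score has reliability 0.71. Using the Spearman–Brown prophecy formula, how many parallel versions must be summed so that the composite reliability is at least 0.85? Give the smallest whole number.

3

k ≥ ρ*(1−ρ₁)/(ρ₁(1−ρ*)) = 0.85·0.29 / (0.71·0.15) = 2.315.
Smallest integer k = 3.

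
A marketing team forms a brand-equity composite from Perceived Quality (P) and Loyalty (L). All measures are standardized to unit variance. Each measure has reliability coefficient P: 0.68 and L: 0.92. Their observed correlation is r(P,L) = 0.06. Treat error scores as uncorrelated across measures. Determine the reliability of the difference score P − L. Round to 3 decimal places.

0.787

Var(P−L) = 1 + 1 − 2·0.06 = 2 − 0.12 = 1.88.
Because errors are independent across components, Cov(Tᵢ,Tⱼ) = Cov(Xᵢ,Xⱼ); the off-diagonal part of the true-score variance is the same as above.
True-score variance = [0.68 + 0.92] − 0.12 = 1.6 − 0.12 = 1.48.
Reliability = 1.48 / 1.88 = 0.787.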